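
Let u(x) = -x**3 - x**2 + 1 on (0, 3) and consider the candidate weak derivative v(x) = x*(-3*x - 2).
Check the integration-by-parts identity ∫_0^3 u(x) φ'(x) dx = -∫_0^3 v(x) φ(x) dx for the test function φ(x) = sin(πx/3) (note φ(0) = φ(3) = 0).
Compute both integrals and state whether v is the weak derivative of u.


LHS = -324/π^3 + 99/π, RHS = -324/π^3 + 99/π. Yes, v = u' weakly.

u(x) = -x**3 - x**2 + 1, classical derivative u'(x) = -3*x**2 - 2*x.
φ(x) = sin(πx/3), so φ'(x) = π*cos(π*x/3)/3.
Note φ(0) = φ(3) = 0, so the boundary term u·φ vanishes.
LHS = ∫_0^3 u(x) φ'(x) dx = ∫_0^3 (-π*x^3*cos(π*x/3)/3 - π*x^2*cos(π*x/3)/3 + π*cos(π*x/3)/3) dx. Term by term:
  ∫_0^3 π*cos(π*x/3)/3 dx = 0;  ∫_0^3 -π*x^2*cos(π*x/3)/3 dx = 18/π;  ∫_0^3 -π*x^3*cos(π*x/3)/3 dx = -324/π^3 + 81/π.
Sum: 0 + 18/π + -324/π^3 + 81/π = -324/π^3 + 99/π.
So LHS = -324/π^3 + 99/π.
∫_0^3 v(x) φ(x) dx = ∫_0^3 (-3*x^2*sin(π*x/3) - 2*x*sin(π*x/3)) dx. Term by term:
  ∫_0^3 -3*x^2*sin(π*x/3) dx = -81/π + 324/π^3;  ∫_0^3 -2*x*sin(π*x/3) dx = -18/π.
Sum: -81/π + 324/π^3 − 18/π = -99/π + 324/π^3.
So RHS = -∫_0^3 v(x) φ(x) dx = -324/π^3 + 99/π.
LHS = RHS, so the identity holds for this test φ.
Moreover u is smooth here and v(x) = u'(x) = -3*x**2 - 2*x pointwise, so the identity holds for every test function. Hence v is the weak derivative of u.


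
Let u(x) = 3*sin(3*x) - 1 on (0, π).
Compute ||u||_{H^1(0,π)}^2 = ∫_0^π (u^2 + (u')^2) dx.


||u||_{H^1(0,π)}^2 = -4 + 46*π

u'(x) = 9*cos(3*x).
Expand u² and (u')² and integrate term by term on (0, π), using: for integers n ≥ 1, ∫_0^π sin²(nx) dx = ∫_0^π cos²(nx) dx = π/2; for n ≠ n', ∫_0^π sin(nx)sin(n'x) dx = ∫_0^π cos(nx)cos(n'x) dx = 0; and by product-to-sum, ∫_0^π sin(nx)cos(n'x) dx = ½∫_0^π [sin((n+n')x) + sin((n−n')x)] dx, which is 0 when n+n' is even and 2n/(n²−n'²) when n+n' is odd (it need not vanish on (0, π)). For the constant mode: ∫_0^π 1 dx = π, ∫_0^π cos(nx) dx = 0, ∫_0^π sin(nx) dx = (1−(−1)^n)/n.
  u² squared terms: (-1)²·∫1 dx = 1·π = π;  (3)²·∫sin(3x)² dx = 9·π/2 = 9*π/2.
  u² cross terms: 2·(-1)·(3)·∫1·sin(3x) dx = -6·(2/3) = -4.
  So ∫_0^π u² dx = π + 9*π/2 − 4 = -4 + 11*π/2.
  (u')² squared terms: (9)²·∫cos(3x)² dx = 81·π/2 = 81*π/2.
  So ∫_0^π (u')² dx = 81*π/2.
||u||_{H^1}^2 = (-4 + 11*π/2) + (81*π/2) = -4 + 46*π.


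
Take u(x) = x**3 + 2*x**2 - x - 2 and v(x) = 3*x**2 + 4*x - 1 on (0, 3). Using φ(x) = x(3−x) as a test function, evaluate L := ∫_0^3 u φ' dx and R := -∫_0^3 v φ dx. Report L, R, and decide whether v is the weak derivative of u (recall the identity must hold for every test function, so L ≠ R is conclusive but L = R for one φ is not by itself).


LHS = -1179/20, RHS = -1179/20. Yes, v = u' weakly.

u(x) = x**3 + 2*x**2 - x - 2, classical derivative u'(x) = 3*x**2 + 4*x - 1.
φ(x) = x(3−x), so φ'(x) = 3 - 2*x.
Note φ(0) = φ(3) = 0, so the boundary term u·φ vanishes.
LHS = ∫_0^3 u(x) φ'(x) dx = ∫_0^3 (-2*x^4 - x^3 + 8*x^2 + x - 6) dx. Term by term:
  ∫_0^3 -2*x^4 dx = -486/5;  ∫_0^3 -x^3 dx = -81/4;  ∫_0^3 8*x^2 dx = 72;
  ∫_0^3 x dx = 9/2;  ∫_0^3 -6 dx = -18.
Sum: -486/5 − 81/4 + 72 + 9/2 − 18 = -1179/20.
So LHS = -1179/20.
∫_0^3 v(x) φ(x) dx = ∫_0^3 (-3*x^4 + 5*x^3 + 13*x^2 - 3*x) dx. Term by term:
  ∫_0^3 -3*x^4 dx = -729/5;  ∫_0^3 5*x^3 dx = 405/4;  ∫_0^3 13*x^2 dx = 117;
  ∫_0^3 -3*x dx = -27/2.
Sum: -729/5 + 405/4 + 117 − 27/2 = 1179/20.
So RHS = -∫_0^3 v(x) φ(x) dx = -1179/20.
LHS = RHS, so the identity holds for this test φ.
Moreover u is smooth here and v(x) = u'(x) = 3*x**2 + 4*x - 1 pointwise, so the identity holds for every test function. Hence v is the weak derivative of u.


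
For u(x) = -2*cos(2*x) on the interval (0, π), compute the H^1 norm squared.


||u||_{H^1(0,π)}^2 = 10*π

u'(x) = 4*sin(2*x).
Expand u² and (u')² and integrate term by term on (0, π), using: for integers n ≥ 1, ∫_0^π sin²(nx) dx = ∫_0^π cos²(nx) dx = π/2; for n ≠ n', ∫_0^π sin(nx)sin(n'x) dx = ∫_0^π cos(nx)cos(n'x) dx = 0; and by product-to-sum, ∫_0^π sin(nx)cos(n'x) dx = ½∫_0^π [sin((n+n')x) + sin((n−n')x)] dx, which is 0 when n+n' is even and 2n/(n²−n'²) when n+n' is odd (it need not vanish on (0, π)).
  u² squared terms: (-2)²·∫cos(2x)² dx = 4·π/2 = 2*π.
  So ∫_0^π u² dx = 2*π.
  (u')² squared terms: (4)²·∫sin(2x)² dx = 16·π/2 = 8*π.
  So ∫_0^π (u')² dx = 8*π.
||u||_{H^1}^2 = (2*π) + (8*π) = 10*π.


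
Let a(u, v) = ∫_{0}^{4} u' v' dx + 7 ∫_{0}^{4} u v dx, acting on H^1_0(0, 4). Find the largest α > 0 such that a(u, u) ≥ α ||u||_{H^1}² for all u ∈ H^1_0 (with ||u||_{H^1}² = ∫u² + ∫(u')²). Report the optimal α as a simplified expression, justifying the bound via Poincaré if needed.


α = 1

Coercivity of a(·,·) on H^1_0(0, 4) means a(u, u) ≥ α ||u||_{H^1}² for every u ∈ H^1_0.
The interval has length L = 4, and Poincaré/coercivity depend only on L. Here a(u, u) = ∫(u')² + (7)·∫u².
Here c = 7 ≥ 1, so a(u,u) = ∫(u')² + c∫u² ≥ ∫(u')² + ∫u² = ||u||_{H^1}², i.e. α = 1 works. No larger α is possible: a(u,u) ≥ α||u||_{H^1}² means (1−α)∫(u')² ≥ (α−c)∫u², and for the modes u_n = sin(nπ(x−x₀)/L) (x₀ the left endpoint) one has ∫u_n²/∫(u_n')² = (L/(nπ))² → 0, so a(u_n,u_n)/||u_n||_{H^1}² → 1. Hence the optimal constant is α = 1.
Therefore α = 1.


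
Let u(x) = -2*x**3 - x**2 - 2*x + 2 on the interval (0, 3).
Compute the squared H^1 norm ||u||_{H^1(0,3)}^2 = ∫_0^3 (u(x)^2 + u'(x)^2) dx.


||u||_{H^1}^2 = 32226/7

The H^1 norm (squared) on an interval (0, L) is
  ||u||_{H^1}^2 = ∫_0^L u(x)^2 dx + ∫_0^L u'(x)^2 dx.
Compute u'(x) = -6*x**2 - 2*x - 2.
Then u(x)^2 = 4*x**6 + 4*x**5 + 9*x**4 - 4*x**3 - 8*x + 4 and u'(x)^2 = 36*x**4 + 24*x**3 + 28*x**2 + 8*x + 4.
Integrate each monomial from 0 to 3 using ∫_0^3 c·x^n dx = c·3^(n+1)/(n+1):
  ∫_0^3 u(x)^2 dx = ∫_0^3 (4*x^6 + 4*x^5 + 9*x^4 - 4*x^3 - 8*x + 4) dx. Term by term:
    ∫_0^3 4*x^6 dx = 8748/7;  ∫_0^3 4*x^5 dx = 486;  ∫_0^3 9*x^4 dx = 2187/5;
    ∫_0^3 -4*x^3 dx = -81;  ∫_0^3 -8*x dx = -36;  ∫_0^3 4 dx = 12.
  Sum: 8748/7 + 486 + 2187/5 − 81 − 36 + 12 = 72384/35.
  ∫_0^3 u'(x)^2 dx = ∫_0^3 (36*x^4 + 24*x^3 + 28*x^2 + 8*x + 4) dx. Term by term:
    ∫_0^3 36*x^4 dx = 8748/5;  ∫_0^3 24*x^3 dx = 486;  ∫_0^3 28*x^2 dx = 252;
    ∫_0^3 8*x dx = 36;  ∫_0^3 4 dx = 12.
  Sum: 8748/5 + 486 + 252 + 36 + 12 = 12678/5.
Adding: ||u||_{H^1}^2 = 72384/35 + 12678/5 = 32226/7.


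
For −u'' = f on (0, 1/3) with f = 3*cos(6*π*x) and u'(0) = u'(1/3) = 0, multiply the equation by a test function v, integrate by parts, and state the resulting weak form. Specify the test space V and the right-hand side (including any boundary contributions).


V = H^1(0, 1/3) (no boundary constraint on v; u is determined up to an additive constant); weak form: ∫_0^1/3 u'v' dx = ∫_0^1/3 (3*cos(6*π*x)) v dx for all v ∈ V.

Multiply both sides by a test function v and integrate from 0 to 1/3:
  ∫_0^1/3 −u''(x) v(x) dx = ∫_0^1/3 f(x) v(x) dx.
Integrate the LHS by parts once:
  ∫_0^1/3 −u'' v dx = −[u'(x) v(x)]_0^1/3 + ∫_0^1/3 u'(x) v'(x) dx.
Thus ∫_0^1/3 u'(x) v'(x) dx = ∫_0^1/3 f(x) v(x) dx + [u'(x) v(x)]_0^1/3.
Choose V so that boundary terms are either known or forced to vanish.
u has homogeneous Neumann: u'(0) = u'(1/3) = 0. So [u' v]_0^1/3 = 0·v(1/3) − 0·v(0) = 0 for any v; take V = H^1(0, 1/3).
Weak formulation: find u (satisfying any essential BC) such that ∫_0^1/3 u'(x) v'(x) dx = ∫_0^1/3 f v dx for all v ∈ V (homogeneous Neumann, so boundary terms vanish).
Substituting f(x) = 3*cos(6*π*x), the right-hand side is ∫_0^1/3 (3*cos(6*π*x)) v dx.
Compatibility check (pure Neumann): taking v ≡ 1 ∈ V gives 0 = ∫_0^1/3 f dx + (0) − (0), i.e. ∫_0^1/3 f dx must equal u'(0) − u'(1/3) = 0. Indeed ∫_0^1/3 (3*cos(6*π*x)) dx = 0, so the data are compatible. The solution is then unique only up to an additive constant (fix it e.g. by requiring ∫_0^1/3 u dx = 0).


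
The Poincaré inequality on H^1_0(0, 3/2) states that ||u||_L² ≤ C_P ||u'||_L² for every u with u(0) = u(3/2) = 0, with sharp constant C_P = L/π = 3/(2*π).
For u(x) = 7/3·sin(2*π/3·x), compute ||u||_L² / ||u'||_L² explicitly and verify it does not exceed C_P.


||u||_L² / ||u'||_L² = 3/(2*π) = C_P.

u(x) = 7/3·sin(2*π/3·x), so u'(x) = 14*π*cos(2*π*x/3)/9.
Writing u(x) = A·sin(kπx/L) with A = 7/3 and k = 1, use ∫_0^L sin²(kπx/L) dx = L/2 and ∫_0^L cos²(kπx/L) dx = L/2.
u² = 49/9·sin²(2*π/3·x) and (u')² = 196*π^2/81·cos²(2*π/3·x), and each of sin², cos² integrates to L/2 = 3/4 over (0, 3/2).
∫_0^3/2 u² dx = 49/12, so ||u||_L² = 7*sqrt(3)/6.
∫_0^3/2 (u')² dx = 49*π^2/27, so ||u'||_L² = 7*sqrt(3)*π/9.
Ratio ||u||_L² / ||u'||_L² = 3/(2*π).
Sharp Poincaré constant on H^1_0(0, 3/2) is C_P = L/π = 3/(2*π), achieved by sin(2*π/3·x).
This is the k = 1 eigenfunction (up to amplitude), so the ratio equals the sharp Poincaré constant exactly.


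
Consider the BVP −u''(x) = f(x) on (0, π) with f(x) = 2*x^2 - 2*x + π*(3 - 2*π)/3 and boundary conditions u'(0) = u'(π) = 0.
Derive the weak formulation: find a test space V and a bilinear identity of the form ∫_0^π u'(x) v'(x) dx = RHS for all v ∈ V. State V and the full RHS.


V = H^1(0, π) (no boundary constraint on v; u is determined up to an additive constant); weak form: ∫_0^π u'v' dx = ∫_0^π (2*x^2 - 2*x + π*(3 - 2*π)/3) v dx for all v ∈ V.

Multiply both sides by a test function v and integrate from 0 to π:
  ∫_0^π −u''(x) v(x) dx = ∫_0^π f(x) v(x) dx.
Integrate the LHS by parts once:
  ∫_0^π −u'' v dx = −[u'(x) v(x)]_0^π + ∫_0^π u'(x) v'(x) dx.
Thus ∫_0^π u'(x) v'(x) dx = ∫_0^π f(x) v(x) dx + [u'(x) v(x)]_0^π.
Choose V so that boundary terms are either known or forced to vanish.
u has homogeneous Neumann: u'(0) = u'(π) = 0. So [u' v]_0^π = 0·v(π) − 0·v(0) = 0 for any v; take V = H^1(0, π).
Weak formulation: find u (satisfying any essential BC) such that ∫_0^π u'(x) v'(x) dx = ∫_0^π f v dx for all v ∈ V (homogeneous Neumann, so boundary terms vanish).
Substituting f(x) = 2*x^2 - 2*x + π*(3 - 2*π)/3, the right-hand side is ∫_0^π (2*x^2 - 2*x + π*(3 - 2*π)/3) v dx.
Compatibility check (pure Neumann): taking v ≡ 1 ∈ V gives 0 = ∫_0^π f dx + (0) − (0), i.e. ∫_0^π f dx must equal u'(0) − u'(π) = 0. Indeed ∫_0^π (2*x^2 - 2*x + π*(3 - 2*π)/3) dx = 0, so the data are compatible. The solution is then unique only up to an additive constant (fix it e.g. by requiring ∫_0^π u dx = 0).


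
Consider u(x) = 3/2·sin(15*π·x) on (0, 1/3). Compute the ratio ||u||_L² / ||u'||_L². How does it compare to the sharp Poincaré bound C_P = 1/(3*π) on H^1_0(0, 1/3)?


||u||_L² / ||u'||_L² = 1/(15*π) < C_P = 1/(3*π).

u(x) = 3/2·sin(15*π·x), so u'(x) = 45*π*cos(15*π*x)/2.
Writing u(x) = A·sin(kπx/L) with A = 3/2 and k = 5, use ∫_0^L sin²(kπx/L) dx = L/2 and ∫_0^L cos²(kπx/L) dx = L/2.
u² = 9/4·sin²(15*π·x) and (u')² = 2025*π^2/4·cos²(15*π·x), and each of sin², cos² integrates to L/2 = 1/6 over (0, 1/3).
∫_0^1/3 u² dx = 3/8, so ||u||_L² = sqrt(6)/4.
∫_0^1/3 (u')² dx = 675*π^2/8, so ||u'||_L² = 15*sqrt(6)*π/4.
Ratio ||u||_L² / ||u'||_L² = 1/(15*π).
Sharp Poincaré constant on H^1_0(0, 1/3) is C_P = L/π = 1/(3*π), achieved by sin(3*π·x).
This is the k = 5 harmonic; the ratio L/(kπ) is strictly less than C_P = L/π, consistent with the sharp inequality ||u||_L² ≤ C_P ||u'||_L².


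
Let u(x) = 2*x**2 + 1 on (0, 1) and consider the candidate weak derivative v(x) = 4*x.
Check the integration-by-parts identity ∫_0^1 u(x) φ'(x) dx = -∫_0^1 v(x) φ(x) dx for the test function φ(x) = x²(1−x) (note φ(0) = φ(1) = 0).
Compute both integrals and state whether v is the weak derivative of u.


LHS = -1/5, RHS = -1/5. Yes, v = u' weakly.

u(x) = 2*x**2 + 1, classical derivative u'(x) = 4*x.
φ(x) = x²(1−x), so φ'(x) = x*(2 - 3*x).
Note φ(0) = φ(1) = 0, so the boundary term u·φ vanishes.
LHS = ∫_0^1 u(x) φ'(x) dx = ∫_0^1 (-6*x^4 + 4*x^3 - 3*x^2 + 2*x) dx. Term by term:
  ∫_0^1 -6*x^4 dx = -6/5;  ∫_0^1 4*x^3 dx = 1;  ∫_0^1 -3*x^2 dx = -1;
  ∫_0^1 2*x dx = 1.
Sum: -6/5 + 1 − 1 + 1 = -1/5.
So LHS = -1/5.
∫_0^1 v(x) φ(x) dx = ∫_0^1 (-4*x^4 + 4*x^3) dx. Term by term:
  ∫_0^1 -4*x^4 dx = -4/5;  ∫_0^1 4*x^3 dx = 1.
Sum: -4/5 + 1 = 1/5.
So RHS = -∫_0^1 v(x) φ(x) dx = -1/5.
LHS = RHS, so the identity holds for this test φ.
Moreover u is smooth here and v(x) = u'(x) = 4*x pointwise, so the identity holds for every test function. Hence v is the weak derivative of u.


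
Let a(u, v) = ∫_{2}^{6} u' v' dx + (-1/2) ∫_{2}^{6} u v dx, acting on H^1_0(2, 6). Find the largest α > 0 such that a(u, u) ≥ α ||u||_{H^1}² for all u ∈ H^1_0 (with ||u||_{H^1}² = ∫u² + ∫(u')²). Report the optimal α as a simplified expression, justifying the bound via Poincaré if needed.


α = (-8 + π^2)/(π^2 + 16)

Coercivity of a(·,·) on H^1_0(2, 6) means a(u, u) ≥ α ||u||_{H^1}² for every u ∈ H^1_0.
The interval has length L = 4, and Poincaré/coercivity depend only on L. Here a(u, u) = ∫(u')² + (-1/2)·∫u².
Here c = -1/2 < 0 with |c| < (π/L)² = π^2/16, so coercivity still holds. The condition a(u,u) ≥ α||u||_{H^1}² reads (1−α)∫(u')² ≥ (α−c)∫u². Any admissible α is ≤ 1 (rapidly oscillating u have ∫u²/∫(u')² → 0), and α = 1 would force 0 ≥ (1−c)∫u², impossible since c < 1; so 1−α > 0. By the sharp Poincaré inequality on H^1_0 of an interval of length L, ∫(u')² ≥ (π/L)²∫u² with equality for the first sine mode sin(π(x−x₀)/L) (x₀ the left endpoint), so the inequality holds for all u iff (1−α)(π/L)² ≥ α − c, i.e. α ≤ ((π/L)² + c)/((π/L)² + 1) = (1 + c(L/π)²)/(1 + (L/π)²). (Direct route, valid since c ≤ 0: Poincaré gives c∫u² ≥ c(L/π)²∫(u')², so a(u,u) ≥ (1 + c(L/π)²)∫(u')², while ||u||_{H^1}² ≤ (1 + (L/π)²)∫(u')²; dividing yields the same α.) With (π/L)² = π^2/16 and c = -1/2, the largest admissible constant is α = ((π/L)² + c)/((π/L)² + 1).
Simplifying, α = (-8 + π^2)/(π^2 + 16).


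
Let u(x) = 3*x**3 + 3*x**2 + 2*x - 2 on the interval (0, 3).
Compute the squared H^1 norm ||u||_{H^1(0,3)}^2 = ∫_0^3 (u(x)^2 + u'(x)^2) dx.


||u||_{H^1}^2 = 448527/35

The H^1 norm (squared) on an interval (0, L) is
  ||u||_{H^1}^2 = ∫_0^L u(x)^2 dx + ∫_0^L u'(x)^2 dx.
Compute u'(x) = 9*x**2 + 6*x + 2.
Then u(x)^2 = 9*x**6 + 18*x**5 + 21*x**4 - 8*x**2 - 8*x + 4 and u'(x)^2 = 81*x**4 + 108*x**3 + 72*x**2 + 24*x + 4.
Integrate each monomial from 0 to 3 using ∫_0^3 c·x^n dx = c·3^(n+1)/(n+1):
  ∫_0^3 u(x)^2 dx = ∫_0^3 (9*x^6 + 18*x^5 + 21*x^4 - 8*x^2 - 8*x + 4) dx. Term by term:
    ∫_0^3 9*x^6 dx = 19683/7;  ∫_0^3 18*x^5 dx = 2187;  ∫_0^3 21*x^4 dx = 5103/5;
    ∫_0^3 -8*x^2 dx = -72;  ∫_0^3 -8*x dx = -36;  ∫_0^3 4 dx = 12.
  Sum: 19683/7 + 2187 + 5103/5 − 72 − 36 + 12 = 207321/35.
  ∫_0^3 u'(x)^2 dx = ∫_0^3 (81*x^4 + 108*x^3 + 72*x^2 + 24*x + 4) dx. Term by term:
    ∫_0^3 81*x^4 dx = 19683/5;  ∫_0^3 108*x^3 dx = 2187;  ∫_0^3 72*x^2 dx = 648;
    ∫_0^3 24*x dx = 108;  ∫_0^3 4 dx = 12.
  Sum: 19683/5 + 2187 + 648 + 108 + 12 = 34458/5.
Adding: ||u||_{H^1}^2 = 207321/35 + 34458/5 = 448527/35.


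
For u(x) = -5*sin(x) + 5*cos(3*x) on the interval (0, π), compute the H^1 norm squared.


||u||_{H^1(0,π)}^2 = 150*π

u'(x) = -15*sin(3*x) - 5*cos(x).
Expand u² and (u')² and integrate term by term on (0, π), using: for integers n ≥ 1, ∫_0^π sin²(nx) dx = ∫_0^π cos²(nx) dx = π/2; for n ≠ n', ∫_0^π sin(nx)sin(n'x) dx = ∫_0^π cos(nx)cos(n'x) dx = 0; and by product-to-sum, ∫_0^π sin(nx)cos(n'x) dx = ½∫_0^π [sin((n+n')x) + sin((n−n')x)] dx, which is 0 when n+n' is even and 2n/(n²−n'²) when n+n' is odd (it need not vanish on (0, π)).
  u² squared terms: (-5)²·∫sin(x)² dx = 25·π/2 = 25*π/2;  (5)²·∫cos(3x)² dx = 25·π/2 = 25*π/2.
  u² cross terms: 2·(-5)·(5)·∫sin(x)·cos(3x) dx = -50·(0) = 0.
  So ∫_0^π u² dx = 25*π/2 + 25*π/2 + 0 = 25*π.
  (u')² squared terms: (-15)²·∫sin(3x)² dx = 225·π/2 = 225*π/2;  (-5)²·∫cos(x)² dx = 25·π/2 = 25*π/2.
  (u')² cross terms: 2·(-15)·(-5)·∫sin(3x)·cos(x) dx = 150·(0) = 0.
  So ∫_0^π (u')² dx = 225*π/2 + 25*π/2 + 0 = 125*π.
||u||_{H^1}^2 = (25*π) + (125*π) = 150*π.


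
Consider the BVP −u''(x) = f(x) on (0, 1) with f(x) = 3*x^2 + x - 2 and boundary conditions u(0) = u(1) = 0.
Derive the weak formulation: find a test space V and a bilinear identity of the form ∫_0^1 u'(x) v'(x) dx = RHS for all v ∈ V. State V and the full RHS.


V = H^1_0(0, 1) (so v(0) = v(1) = 0); weak form: ∫_0^1 u'v' dx = ∫_0^1 (3*x^2 + x - 2) v dx for all v ∈ V.

Multiply both sides by a test function v and integrate from 0 to 1:
  ∫_0^1 −u''(x) v(x) dx = ∫_0^1 f(x) v(x) dx.
Integrate the LHS by parts once:
  ∫_0^1 −u'' v dx = −[u'(x) v(x)]_0^1 + ∫_0^1 u'(x) v'(x) dx.
Thus ∫_0^1 u'(x) v'(x) dx = ∫_0^1 f(x) v(x) dx + [u'(x) v(x)]_0^1.
Choose V so that boundary terms are either known or forced to vanish.
u is Dirichlet: u(0) = u(1) = 0. Let V = H^1_0(0, 1); then v(0) = v(1) = 0, and [u' v]_0^1 = 0.
Weak formulation: find u (satisfying any essential BC) such that ∫_0^1 u'(x) v'(x) dx = ∫_0^1 f v dx for all v ∈ V.
Substituting f(x) = 3*x^2 + x - 2, the right-hand side is ∫_0^1 (3*x^2 + x - 2) v dx.


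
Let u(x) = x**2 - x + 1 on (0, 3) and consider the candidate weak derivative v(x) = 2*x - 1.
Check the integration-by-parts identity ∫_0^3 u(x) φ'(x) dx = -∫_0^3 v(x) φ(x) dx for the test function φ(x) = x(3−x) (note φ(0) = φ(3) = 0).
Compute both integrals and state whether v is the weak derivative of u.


LHS = -9, RHS = -9. Yes, v = u' weakly.

u(x) = x**2 - x + 1, classical derivative u'(x) = 2*x - 1.
φ(x) = x(3−x), so φ'(x) = 3 - 2*x.
Note φ(0) = φ(3) = 0, so the boundary term u·φ vanishes.
LHS = ∫_0^3 u(x) φ'(x) dx = ∫_0^3 (-2*x^3 + 5*x^2 - 5*x + 3) dx. Term by term:
  ∫_0^3 -2*x^3 dx = -81/2;  ∫_0^3 5*x^2 dx = 45;  ∫_0^3 -5*x dx = -45/2;
  ∫_0^3 3 dx = 9.
Sum: -81/2 + 45 − 45/2 + 9 = -9.
So LHS = -9.
∫_0^3 v(x) φ(x) dx = ∫_0^3 (-2*x^3 + 7*x^2 - 3*x) dx. Term by term:
  ∫_0^3 -2*x^3 dx = -81/2;  ∫_0^3 7*x^2 dx = 63;  ∫_0^3 -3*x dx = -27/2.
Sum: -81/2 + 63 − 27/2 = 9.
So RHS = -∫_0^3 v(x) φ(x) dx = -9.
LHS = RHS, so the identity holds for this test φ.
Moreover u is smooth here and v(x) = u'(x) = 2*x - 1 pointwise, so the identity holds for every test function. Hence v is the weak derivative of u.


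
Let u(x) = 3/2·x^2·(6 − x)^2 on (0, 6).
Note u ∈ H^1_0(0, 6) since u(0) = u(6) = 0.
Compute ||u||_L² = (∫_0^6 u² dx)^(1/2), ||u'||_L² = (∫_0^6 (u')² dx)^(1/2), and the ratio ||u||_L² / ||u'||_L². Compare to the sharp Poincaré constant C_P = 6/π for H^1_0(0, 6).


||u||_L² / ||u'||_L² = sqrt(3) < C_P = 6/π.

u(x) = 3/2·x^2·(6 − x)^2, so u'(x) = 6*x*(x - 6)*(x - 3).
u(x) = 3/2·x^2·(6 − x)^2 vanishes at x = 0 and x = 6, so u ∈ H^1_0(0, 6). Differentiate via the product rule and integrate the resulting polynomials term by term.
  ∫_0^6 u² dx = ∫_0^6 (9*x^8/4 - 54*x^7 + 486*x^6 - 1944*x^5 + 2916*x^4) dx. Term by term:
    ∫_0^6 9*x^8/4 dx = 2519424;  ∫_0^6 -54*x^7 dx = -11337408;  ∫_0^6 486*x^6 dx = 136048896/7;
    ∫_0^6 -1944*x^5 dx = -15116544;  ∫_0^6 2916*x^4 dx = 22674816/5.
  Sum: 2519424 − 11337408 + 136048896/7 − 15116544 + 22674816/5 = 1259712/35.
  ∫_0^6 (u')² dx = ∫_0^6 (36*x^6 - 648*x^5 + 4212*x^4 - 11664*x^3 + 11664*x^2) dx. Term by term:
    ∫_0^6 36*x^6 dx = 10077696/7;  ∫_0^6 -648*x^5 dx = -5038848;  ∫_0^6 4212*x^4 dx = 32752512/5;
    ∫_0^6 -11664*x^3 dx = -3779136;  ∫_0^6 11664*x^2 dx = 839808.
  Sum: 10077696/7 − 5038848 + 32752512/5 − 3779136 + 839808 = 419904/35.
∫_0^6 u² dx = 1259712/35, so ||u||_L² = 648*sqrt(105)/35.
∫_0^6 (u')² dx = 419904/35, so ||u'||_L² = 648*sqrt(35)/35.
Ratio ||u||_L² / ||u'||_L² = sqrt(3).
Sharp Poincaré constant on H^1_0(0, 6) is C_P = L/π = 6/π, achieved by sin(π/6·x).
A polynomial bump cannot attain the sharp Poincaré constant (only the first sine eigenfunction does), so the ratio is strictly less than C_P, consistent with ||u||_L² ≤ C_P ||u'||_L².


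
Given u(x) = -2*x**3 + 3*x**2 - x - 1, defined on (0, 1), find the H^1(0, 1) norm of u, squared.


||u||_{H^1}^2 = 253/210

The H^1 norm (squared) on an interval (0, L) is
  ||u||_{H^1}^2 = ∫_0^L u(x)^2 dx + ∫_0^L u'(x)^2 dx.
Compute u'(x) = -6*x**2 + 6*x - 1.
Then u(x)^2 = 4*x**6 - 12*x**5 + 13*x**4 - 2*x**3 - 5*x**2 + 2*x + 1 and u'(x)^2 = 36*x**4 - 72*x**3 + 48*x**2 - 12*x + 1.
Integrate each monomial from 0 to 1 using ∫_0^1 c·x^n dx = c·1^(n+1)/(n+1):
  ∫_0^1 u(x)^2 dx = ∫_0^1 (4*x^6 - 12*x^5 + 13*x^4 - 2*x^3 - 5*x^2 + 2*x + 1) dx. Term by term:
    ∫_0^1 4*x^6 dx = 4/7;  ∫_0^1 -12*x^5 dx = -2;  ∫_0^1 13*x^4 dx = 13/5;
    ∫_0^1 -2*x^3 dx = -1/2;  ∫_0^1 -5*x^2 dx = -5/3;  ∫_0^1 2*x dx = 1;
    ∫_0^1 1 dx = 1.
  Sum: 4/7 − 2 + 13/5 − 1/2 − 5/3 + 1 + 1 = 211/210.
  ∫_0^1 u'(x)^2 dx = ∫_0^1 (36*x^4 - 72*x^3 + 48*x^2 - 12*x + 1) dx. Term by term:
    ∫_0^1 36*x^4 dx = 36/5;  ∫_0^1 -72*x^3 dx = -18;  ∫_0^1 48*x^2 dx = 16;
    ∫_0^1 -12*x dx = -6;  ∫_0^1 1 dx = 1.
  Sum: 36/5 − 18 + 16 − 6 + 1 = 1/5.
Adding: ||u||_{H^1}^2 = 211/210 + 1/5 = 253/210.


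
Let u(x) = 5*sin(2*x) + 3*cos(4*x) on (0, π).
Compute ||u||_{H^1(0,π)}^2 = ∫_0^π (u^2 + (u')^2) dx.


||u||_{H^1(0,π)}^2 = 139*π

u'(x) = -12*sin(4*x) + 10*cos(2*x).
Expand u² and (u')² and integrate term by term on (0, π), using: for integers n ≥ 1, ∫_0^π sin²(nx) dx = ∫_0^π cos²(nx) dx = π/2; for n ≠ n', ∫_0^π sin(nx)sin(n'x) dx = ∫_0^π cos(nx)cos(n'x) dx = 0; and by product-to-sum, ∫_0^π sin(nx)cos(n'x) dx = ½∫_0^π [sin((n+n')x) + sin((n−n')x)] dx, which is 0 when n+n' is even and 2n/(n²−n'²) when n+n' is odd (it need not vanish on (0, π)).
  u² squared terms: (3)²·∫cos(4x)² dx = 9·π/2 = 9*π/2;  (5)²·∫sin(2x)² dx = 25·π/2 = 25*π/2.
  u² cross terms: 2·(3)·(5)·∫cos(4x)·sin(2x) dx = 30·(0) = 0.
  So ∫_0^π u² dx = 9*π/2 + 25*π/2 + 0 = 17*π.
  (u')² squared terms: (-12)²·∫sin(4x)² dx = 144·π/2 = 72*π;  (10)²·∫cos(2x)² dx = 100·π/2 = 50*π.
  (u')² cross terms: 2·(-12)·(10)·∫sin(4x)·cos(2x) dx = -240·(0) = 0.
  So ∫_0^π (u')² dx = 72*π + 50*π + 0 = 122*π.
||u||_{H^1}^2 = (17*π) + (122*π) = 139*π.


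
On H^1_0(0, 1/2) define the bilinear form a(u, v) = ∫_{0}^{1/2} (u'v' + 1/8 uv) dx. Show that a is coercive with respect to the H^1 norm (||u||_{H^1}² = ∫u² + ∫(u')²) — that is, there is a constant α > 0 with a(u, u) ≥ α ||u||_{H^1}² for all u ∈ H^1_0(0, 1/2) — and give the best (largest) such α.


α = (1 + 32*π^2)/(8*(1 + 4*π^2))

Coercivity of a(·,·) on H^1_0(0, 1/2) means a(u, u) ≥ α ||u||_{H^1}² for every u ∈ H^1_0.
The interval has length L = 1/2, and Poincaré/coercivity depend only on L. Here a(u, u) = ∫(u')² + (1/8)·∫u².
Here 0 < c = 1/8 < 1. The condition a(u,u) ≥ α||u||_{H^1}² reads (1−α)∫(u')² ≥ (α−c)∫u². Any admissible α is ≤ 1 (rapidly oscillating u have ∫u²/∫(u')² → 0), and α = 1 would force 0 ≥ (1−c)∫u², impossible since c < 1; so 1−α > 0. By the sharp Poincaré inequality on H^1_0 of an interval of length L, ∫(u')² ≥ (π/L)²∫u² with equality for the first sine mode sin(π(x−x₀)/L) (x₀ the left endpoint), so the inequality holds for all u iff (1−α)(π/L)² ≥ α − c, i.e. α ≤ ((π/L)² + c)/((π/L)² + 1) = (1 + c(L/π)²)/(1 + (L/π)²). With (π/L)² = 4*π^2 and c = 1/8, the largest admissible constant is α = ((π/L)² + c)/((π/L)² + 1).
Simplifying, α = (1 + 32*π^2)/(8*(1 + 4*π^2)).


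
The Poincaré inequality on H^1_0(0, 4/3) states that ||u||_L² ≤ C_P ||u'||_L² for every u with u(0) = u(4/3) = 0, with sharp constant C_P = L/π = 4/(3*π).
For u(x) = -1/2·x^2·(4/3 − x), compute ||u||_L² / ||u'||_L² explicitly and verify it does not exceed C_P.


||u||_L² / ||u'||_L² = 2*sqrt(14)/21 < C_P = 4/(3*π).

u(x) = -1/2·x^2·(4/3 − x), so u'(x) = x*(9*x - 8)/6.
u(x) = -1/2·x^2·(4/3 − x) vanishes at x = 0 and x = 4/3, so u ∈ H^1_0(0, 4/3). Differentiate via the product rule and integrate the resulting polynomials term by term.
  ∫_0^4/3 u² dx = ∫_0^4/3 (x^6/4 - 2*x^5/3 + 4*x^4/9) dx. Term by term:
    ∫_0^4/3 x^6/4 dx = 4096/15309;  ∫_0^4/3 -2*x^5/3 dx = -4096/6561;  ∫_0^4/3 4*x^4/9 dx = 4096/10935.
  Sum: 4096/15309 − 4096/6561 + 4096/10935 = 4096/229635.
  ∫_0^4/3 (u')² dx = ∫_0^4/3 (9*x^4/4 - 4*x^3 + 16*x^2/9) dx. Term by term:
    ∫_0^4/3 9*x^4/4 dx = 256/135;  ∫_0^4/3 -4*x^3 dx = -256/81;  ∫_0^4/3 16*x^2/9 dx = 1024/729.
  Sum: 256/135 − 256/81 + 1024/729 = 512/3645.
∫_0^4/3 u² dx = 4096/229635, so ||u||_L² = 64*sqrt(35)/2835.
∫_0^4/3 (u')² dx = 512/3645, so ||u'||_L² = 16*sqrt(10)/135.
Ratio ||u||_L² / ||u'||_L² = 2*sqrt(14)/21.
Sharp Poincaré constant on H^1_0(0, 4/3) is C_P = L/π = 4/(3*π), achieved by sin(3*π/4·x).
A polynomial bump cannot attain the sharp Poincaré constant (only the first sine eigenfunction does), so the ratio is strictly less than C_P, consistent with ||u||_L² ≤ C_P ||u'||_L².


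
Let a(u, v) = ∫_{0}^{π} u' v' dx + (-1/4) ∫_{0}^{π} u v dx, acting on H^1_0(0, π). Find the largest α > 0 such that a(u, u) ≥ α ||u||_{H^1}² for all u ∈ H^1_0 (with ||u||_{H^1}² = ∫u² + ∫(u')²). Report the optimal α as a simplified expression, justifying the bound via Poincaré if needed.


α = 3/8

Coercivity of a(·,·) on H^1_0(0, π) means a(u, u) ≥ α ||u||_{H^1}² for every u ∈ H^1_0.
The interval has length L = π, and Poincaré/coercivity depend only on L. Here a(u, u) = ∫(u')² + (-1/4)·∫u².
Here c = -1/4 < 0 with |c| < (π/L)² = 1, so coercivity still holds. The condition a(u,u) ≥ α||u||_{H^1}² reads (1−α)∫(u')² ≥ (α−c)∫u². Any admissible α is ≤ 1 (rapidly oscillating u have ∫u²/∫(u')² → 0), and α = 1 would force 0 ≥ (1−c)∫u², impossible since c < 1; so 1−α > 0. By the sharp Poincaré inequality on H^1_0 of an interval of length L, ∫(u')² ≥ (π/L)²∫u² with equality for the first sine mode sin(π(x−x₀)/L) (x₀ the left endpoint), so the inequality holds for all u iff (1−α)(π/L)² ≥ α − c, i.e. α ≤ ((π/L)² + c)/((π/L)² + 1) = (1 + c(L/π)²)/(1 + (L/π)²). (Direct route, valid since c ≤ 0: Poincaré gives c∫u² ≥ c(L/π)²∫(u')², so a(u,u) ≥ (1 + c(L/π)²)∫(u')², while ||u||_{H^1}² ≤ (1 + (L/π)²)∫(u')²; dividing yields the same α.) With (π/L)² = 1 and c = -1/4, the largest admissible constant is α = ((π/L)² + c)/((π/L)² + 1).
Simplifying, α = 3/8.


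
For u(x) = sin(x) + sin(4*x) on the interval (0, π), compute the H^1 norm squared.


||u||_{H^1(0,π)}^2 = 19*π/2

u'(x) = cos(x) + 4*cos(4*x).
Expand u² and (u')² and integrate term by term on (0, π), using: for integers n ≥ 1, ∫_0^π sin²(nx) dx = ∫_0^π cos²(nx) dx = π/2; for n ≠ n', ∫_0^π sin(nx)sin(n'x) dx = ∫_0^π cos(nx)cos(n'x) dx = 0; and by product-to-sum, ∫_0^π sin(nx)cos(n'x) dx = ½∫_0^π [sin((n+n')x) + sin((n−n')x)] dx, which is 0 when n+n' is even and 2n/(n²−n'²) when n+n' is odd (it need not vanish on (0, π)).
  u² squared terms: (1)²·∫sin(x)² dx = 1·π/2 = π/2;  (1)²·∫sin(4x)² dx = 1·π/2 = π/2.
  u² cross terms: 2·(1)·(1)·∫sin(x)·sin(4x) dx = 2·(0) = 0.
  So ∫_0^π u² dx = π/2 + π/2 + 0 = π.
  (u')² squared terms: (4)²·∫cos(4x)² dx = 16·π/2 = 8*π;  (1)²·∫cos(x)² dx = 1·π/2 = π/2.
  (u')² cross terms: 2·(4)·(1)·∫cos(4x)·cos(x) dx = 8·(0) = 0.
  So ∫_0^π (u')² dx = 8*π + π/2 + 0 = 17*π/2.
||u||_{H^1}^2 = (π) + (17*π/2) = 19*π/2.


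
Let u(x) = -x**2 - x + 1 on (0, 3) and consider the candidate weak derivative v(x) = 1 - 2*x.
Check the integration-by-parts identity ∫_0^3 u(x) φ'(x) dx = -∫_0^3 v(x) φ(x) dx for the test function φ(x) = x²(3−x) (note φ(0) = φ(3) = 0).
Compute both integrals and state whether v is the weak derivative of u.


LHS = 621/20, RHS = 351/20. No, v is not the weak derivative of u.

u(x) = -x**2 - x + 1, classical derivative u'(x) = -2*x - 1.
φ(x) = x²(3−x), so φ'(x) = 3*x*(2 - x).
Note φ(0) = φ(3) = 0, so the boundary term u·φ vanishes.
LHS = ∫_0^3 u(x) φ'(x) dx = ∫_0^3 (3*x^4 - 3*x^3 - 9*x^2 + 6*x) dx. Term by term:
  ∫_0^3 3*x^4 dx = 729/5;  ∫_0^3 -3*x^3 dx = -243/4;  ∫_0^3 -9*x^2 dx = -81;
  ∫_0^3 6*x dx = 27.
Sum: 729/5 − 243/4 − 81 + 27 = 621/20.
So LHS = 621/20.
∫_0^3 v(x) φ(x) dx = ∫_0^3 (2*x^4 - 7*x^3 + 3*x^2) dx. Term by term:
  ∫_0^3 2*x^4 dx = 486/5;  ∫_0^3 -7*x^3 dx = -567/4;  ∫_0^3 3*x^2 dx = 27.
Sum: 486/5 − 567/4 + 27 = -351/20.
So RHS = -∫_0^3 v(x) φ(x) dx = 351/20.
LHS − RHS = 27/2 ≠ 0, so the identity fails.
(For a valid weak derivative the identity must hold for EVERY test function, in particular this one. The failure shows v is NOT the weak derivative of u.)
Correct weak derivative would be u'(x) = -2*x - 1.


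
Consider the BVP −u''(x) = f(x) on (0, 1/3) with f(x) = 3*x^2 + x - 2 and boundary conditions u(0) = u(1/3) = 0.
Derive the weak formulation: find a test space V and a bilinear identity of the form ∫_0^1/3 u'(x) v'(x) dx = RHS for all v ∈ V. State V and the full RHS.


V = H^1_0(0, 1/3) (so v(0) = v(1/3) = 0); weak form: ∫_0^1/3 u'v' dx = ∫_0^1/3 (3*x^2 + x - 2) v dx for all v ∈ V.

Multiply both sides by a test function v and integrate from 0 to 1/3:
  ∫_0^1/3 −u''(x) v(x) dx = ∫_0^1/3 f(x) v(x) dx.
Integrate the LHS by parts once:
  ∫_0^1/3 −u'' v dx = −[u'(x) v(x)]_0^1/3 + ∫_0^1/3 u'(x) v'(x) dx.
Thus ∫_0^1/3 u'(x) v'(x) dx = ∫_0^1/3 f(x) v(x) dx + [u'(x) v(x)]_0^1/3.
Choose V so that boundary terms are either known or forced to vanish.
u is Dirichlet: u(0) = u(1/3) = 0. Let V = H^1_0(0, 1/3); then v(0) = v(1/3) = 0, and [u' v]_0^1/3 = 0.
Weak formulation: find u (satisfying any essential BC) such that ∫_0^1/3 u'(x) v'(x) dx = ∫_0^1/3 f v dx for all v ∈ V.
Substituting f(x) = 3*x^2 + x - 2, the right-hand side is ∫_0^1/3 (3*x^2 + x - 2) v dx.


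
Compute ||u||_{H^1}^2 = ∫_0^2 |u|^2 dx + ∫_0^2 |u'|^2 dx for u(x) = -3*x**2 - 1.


||u||_{H^1}^2 = 858/5

The H^1 norm (squared) on an interval (0, L) is
  ||u||_{H^1}^2 = ∫_0^L u(x)^2 dx + ∫_0^L u'(x)^2 dx.
Compute u'(x) = -6*x.
Then u(x)^2 = 9*x**4 + 6*x**2 + 1 and u'(x)^2 = 36*x**2.
Integrate each monomial from 0 to 2 using ∫_0^2 c·x^n dx = c·2^(n+1)/(n+1):
  ∫_0^2 u(x)^2 dx = ∫_0^2 (9*x^4 + 6*x^2 + 1) dx. Term by term:
    ∫_0^2 9*x^4 dx = 288/5;  ∫_0^2 6*x^2 dx = 16;  ∫_0^2 1 dx = 2.
  Sum: 288/5 + 16 + 2 = 378/5.
  ∫_0^2 u'(x)^2 dx = ∫_0^2 (36*x^2) dx. Term by term:
    ∫_0^2 36*x^2 dx = 96.
Adding: ||u||_{H^1}^2 = 378/5 + 96 = 858/5.


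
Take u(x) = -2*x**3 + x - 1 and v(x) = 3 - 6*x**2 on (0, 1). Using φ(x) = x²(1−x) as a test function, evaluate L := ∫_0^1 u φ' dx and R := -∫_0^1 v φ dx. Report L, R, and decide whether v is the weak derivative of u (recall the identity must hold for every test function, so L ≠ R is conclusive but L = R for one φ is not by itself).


LHS = 7/60, RHS = -1/20. No, v is not the weak derivative of u.

u(x) = -2*x**3 + x - 1, classical derivative u'(x) = 1 - 6*x**2.
φ(x) = x²(1−x), so φ'(x) = x*(2 - 3*x).
Note φ(0) = φ(1) = 0, so the boundary term u·φ vanishes.
LHS = ∫_0^1 u(x) φ'(x) dx = ∫_0^1 (6*x^5 - 4*x^4 - 3*x^3 + 5*x^2 - 2*x) dx. Term by term:
  ∫_0^1 6*x^5 dx = 1;  ∫_0^1 -4*x^4 dx = -4/5;  ∫_0^1 -3*x^3 dx = -3/4;
  ∫_0^1 5*x^2 dx = 5/3;  ∫_0^1 -2*x dx = -1.
Sum: 1 − 4/5 − 3/4 + 5/3 − 1 = 7/60.
So LHS = 7/60.
∫_0^1 v(x) φ(x) dx = ∫_0^1 (6*x^5 - 6*x^4 - 3*x^3 + 3*x^2) dx. Term by term:
  ∫_0^1 6*x^5 dx = 1;  ∫_0^1 -6*x^4 dx = -6/5;  ∫_0^1 -3*x^3 dx = -3/4;
  ∫_0^1 3*x^2 dx = 1.
Sum: 1 − 6/5 − 3/4 + 1 = 1/20.
So RHS = -∫_0^1 v(x) φ(x) dx = -1/20.
LHS − RHS = 1/6 ≠ 0, so the identity fails.
(For a valid weak derivative the identity must hold for EVERY test function, in particular this one. The failure shows v is NOT the weak derivative of u.)
Correct weak derivative would be u'(x) = 1 - 6*x**2.


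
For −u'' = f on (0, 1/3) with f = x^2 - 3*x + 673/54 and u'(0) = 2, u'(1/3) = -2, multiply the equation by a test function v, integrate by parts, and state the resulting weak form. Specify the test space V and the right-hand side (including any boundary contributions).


V = H^1(0, 1/3) (v unrestricted at boundary; u is determined up to an additive constant); weak form: ∫_0^1/3 u'v' dx = ∫_0^1/3 (x^2 - 3*x + 673/54) v dx − 2·v(1/3) − 2·v(0) for all v ∈ V.

Multiply both sides by a test function v and integrate from 0 to 1/3:
  ∫_0^1/3 −u''(x) v(x) dx = ∫_0^1/3 f(x) v(x) dx.
Integrate the LHS by parts once:
  ∫_0^1/3 −u'' v dx = −[u'(x) v(x)]_0^1/3 + ∫_0^1/3 u'(x) v'(x) dx.
Thus ∫_0^1/3 u'(x) v'(x) dx = ∫_0^1/3 f(x) v(x) dx + [u'(x) v(x)]_0^1/3.
Choose V so that boundary terms are either known or forced to vanish.
u has inhomogeneous Neumann u'(0) = 2, u'(1/3) = -2. [u' v]_0^1/3 = (-2)·v(1/3) − (2)·v(0) = − 2·v(1/3) − 2·v(0). Take V = H^1(0, 1/3); boundary term becomes part of RHS.
Weak formulation: find u (satisfying any essential BC) such that ∫_0^1/3 u'(x) v'(x) dx = ∫_0^1/3 f v dx − 2·v(1/3) − 2·v(0) for all v ∈ V (Neumann data are natural BCs: they enter the RHS as boundary terms).
Substituting f(x) = x^2 - 3*x + 673/54, the right-hand side is ∫_0^1/3 (x^2 - 3*x + 673/54) v dx − 2·v(1/3) − 2·v(0).
Compatibility check (pure Neumann): taking v ≡ 1 ∈ V gives 0 = ∫_0^1/3 f dx + (-2) − (2), i.e. ∫_0^1/3 f dx must equal u'(0) − u'(1/3) = 4. Indeed ∫_0^1/3 (x^2 - 3*x + 673/54) dx = 4, so the data are compatible. The solution is then unique only up to an additive constant (fix it e.g. by requiring ∫_0^1/3 u dx = 0).


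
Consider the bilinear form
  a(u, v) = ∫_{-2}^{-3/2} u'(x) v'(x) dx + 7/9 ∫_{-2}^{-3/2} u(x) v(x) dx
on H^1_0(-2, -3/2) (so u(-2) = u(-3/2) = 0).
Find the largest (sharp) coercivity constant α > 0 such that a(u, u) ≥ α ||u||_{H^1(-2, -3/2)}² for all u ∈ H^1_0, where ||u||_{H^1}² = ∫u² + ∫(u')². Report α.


α = (7 + 36*π^2)/(9*(1 + 4*π^2))

Coercivity of a(·,·) on H^1_0(-2, -3/2) means a(u, u) ≥ α ||u||_{H^1}² for every u ∈ H^1_0.
The interval has length L = 1/2, and Poincaré/coercivity depend only on L. Here a(u, u) = ∫(u')² + (7/9)·∫u².
Here 0 < c = 7/9 < 1. The condition a(u,u) ≥ α||u||_{H^1}² reads (1−α)∫(u')² ≥ (α−c)∫u². Any admissible α is ≤ 1 (rapidly oscillating u have ∫u²/∫(u')² → 0), and α = 1 would force 0 ≥ (1−c)∫u², impossible since c < 1; so 1−α > 0. By the sharp Poincaré inequality on H^1_0 of an interval of length L, ∫(u')² ≥ (π/L)²∫u² with equality for the first sine mode sin(π(x−x₀)/L) (x₀ the left endpoint), so the inequality holds for all u iff (1−α)(π/L)² ≥ α − c, i.e. α ≤ ((π/L)² + c)/((π/L)² + 1) = (1 + c(L/π)²)/(1 + (L/π)²). With (π/L)² = 4*π^2 and c = 7/9, the largest admissible constant is α = ((π/L)² + c)/((π/L)² + 1).
Simplifying, α = (7 + 36*π^2)/(9*(1 + 4*π^2)).


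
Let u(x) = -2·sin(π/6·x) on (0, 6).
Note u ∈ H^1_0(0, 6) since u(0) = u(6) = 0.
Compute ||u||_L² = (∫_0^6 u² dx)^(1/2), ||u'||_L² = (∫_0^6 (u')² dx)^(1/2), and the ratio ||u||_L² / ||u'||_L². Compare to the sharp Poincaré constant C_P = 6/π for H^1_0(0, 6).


||u||_L² / ||u'||_L² = 6/π = C_P.

u(x) = -2·sin(π/6·x), so u'(x) = -π*cos(π*x/6)/3.
Writing u(x) = A·sin(kπx/L) with A = -2 and k = 1, use ∫_0^L sin²(kπx/L) dx = L/2 and ∫_0^L cos²(kπx/L) dx = L/2.
u² = 4·sin²(π/6·x) and (u')² = π^2/9·cos²(π/6·x), and each of sin², cos² integrates to L/2 = 3 over (0, 6).
∫_0^6 u² dx = 12, so ||u||_L² = 2*sqrt(3).
∫_0^6 (u')² dx = π^2/3, so ||u'||_L² = sqrt(3)*π/3.
Ratio ||u||_L² / ||u'||_L² = 6/π.
Sharp Poincaré constant on H^1_0(0, 6) is C_P = L/π = 6/π, achieved by sin(π/6·x).
This is the k = 1 eigenfunction (up to amplitude), so the ratio equals the sharp Poincaré constant exactly.


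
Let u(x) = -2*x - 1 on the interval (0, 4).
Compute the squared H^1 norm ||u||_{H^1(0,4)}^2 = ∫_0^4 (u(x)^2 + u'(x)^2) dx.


||u||_{H^1}^2 = 412/3

The H^1 norm (squared) on an interval (0, L) is
  ||u||_{H^1}^2 = ∫_0^L u(x)^2 dx + ∫_0^L u'(x)^2 dx.
Compute u'(x) = -2.
Then u(x)^2 = 4*x**2 + 4*x + 1 and u'(x)^2 = 4.
Integrate each monomial from 0 to 4 using ∫_0^4 c·x^n dx = c·4^(n+1)/(n+1):
  ∫_0^4 u(x)^2 dx = ∫_0^4 (4*x^2 + 4*x + 1) dx. Term by term:
    ∫_0^4 4*x^2 dx = 256/3;  ∫_0^4 4*x dx = 32;  ∫_0^4 1 dx = 4.
  Sum: 256/3 + 32 + 4 = 364/3.
  ∫_0^4 u'(x)^2 dx = ∫_0^4 (4) dx. Term by term:
    ∫_0^4 4 dx = 16.
Adding: ||u||_{H^1}^2 = 364/3 + 16 = 412/3.


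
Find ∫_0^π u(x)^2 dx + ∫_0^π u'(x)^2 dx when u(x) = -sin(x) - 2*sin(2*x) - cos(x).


||u||_{H^1(0,π)}^2 = 32/3 + 12*π

u'(x) = sin(x) - cos(x) - 4*cos(2*x).
Expand u² and (u')² and integrate term by term on (0, π), using: for integers n ≥ 1, ∫_0^π sin²(nx) dx = ∫_0^π cos²(nx) dx = π/2; for n ≠ n', ∫_0^π sin(nx)sin(n'x) dx = ∫_0^π cos(nx)cos(n'x) dx = 0; and by product-to-sum, ∫_0^π sin(nx)cos(n'x) dx = ½∫_0^π [sin((n+n')x) + sin((n−n')x)] dx, which is 0 when n+n' is even and 2n/(n²−n'²) when n+n' is odd (it need not vanish on (0, π)).
  u² squared terms: (-1)²·∫cos(x)² dx = 1·π/2 = π/2;  (-1)²·∫sin(x)² dx = 1·π/2 = π/2;  (-2)²·∫sin(2x)² dx = 4·π/2 = 2*π.
  u² cross terms: 2·(-1)·(-1)·∫cos(x)·sin(x) dx = 2·(0) = 0;  2·(-1)·(-2)·∫cos(x)·sin(2x) dx = 4·(4/3) = 16/3;  2·(-1)·(-2)·∫sin(x)·sin(2x) dx = 4·(0) = 0.
  So ∫_0^π u² dx = π/2 + π/2 + 2*π + 0 + 16/3 + 0 = 16/3 + 3*π.
  (u')² squared terms: (-1)²·∫cos(x)² dx = 1·π/2 = π/2;  (-4)²·∫cos(2x)² dx = 16·π/2 = 8*π;  (1)²·∫sin(x)² dx = 1·π/2 = π/2.
  (u')² cross terms: 2·(-1)·(-4)·∫cos(x)·cos(2x) dx = 8·(0) = 0;  2·(-1)·(1)·∫cos(x)·sin(x) dx = -2·(0) = 0;  2·(-4)·(1)·∫cos(2x)·sin(x) dx = -8·(-2/3) = 16/3.
  So ∫_0^π (u')² dx = π/2 + 8*π + π/2 + 0 + 0 + 16/3 = 16/3 + 9*π.
||u||_{H^1}^2 = (16/3 + 3*π) + (16/3 + 9*π) = 32/3 + 12*π.


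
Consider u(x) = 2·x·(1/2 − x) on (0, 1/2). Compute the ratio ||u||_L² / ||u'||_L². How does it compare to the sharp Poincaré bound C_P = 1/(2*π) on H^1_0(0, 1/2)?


||u||_L² / ||u'||_L² = sqrt(10)/20 < C_P = 1/(2*π).

u(x) = 2·x·(1/2 − x), so u'(x) = 1 - 4*x.
u(x) = 2·x·(1/2 − x) vanishes at x = 0 and x = 1/2, so u ∈ H^1_0(0, 1/2). Differentiate via the product rule and integrate the resulting polynomials term by term.
  ∫_0^1/2 u² dx = ∫_0^1/2 (4*x^4 - 4*x^3 + x^2) dx. Term by term:
    ∫_0^1/2 4*x^4 dx = 1/40;  ∫_0^1/2 -4*x^3 dx = -1/16;  ∫_0^1/2 x^2 dx = 1/24.
  Sum: 1/40 − 1/16 + 1/24 = 1/240.
  ∫_0^1/2 (u')² dx = ∫_0^1/2 (16*x^2 - 8*x + 1) dx. Term by term:
    ∫_0^1/2 16*x^2 dx = 2/3;  ∫_0^1/2 -8*x dx = -1;  ∫_0^1/2 1 dx = 1/2.
  Sum: 2/3 − 1 + 1/2 = 1/6.
∫_0^1/2 u² dx = 1/240, so ||u||_L² = sqrt(15)/60.
∫_0^1/2 (u')² dx = 1/6, so ||u'||_L² = sqrt(6)/6.
Ratio ||u||_L² / ||u'||_L² = sqrt(10)/20.
Sharp Poincaré constant on H^1_0(0, 1/2) is C_P = L/π = 1/(2*π), achieved by sin(2*π·x).
A polynomial bump cannot attain the sharp Poincaré constant (only the first sine eigenfunction does), so the ratio is strictly less than C_P, consistent with ||u||_L² ≤ C_P ||u'||_L².


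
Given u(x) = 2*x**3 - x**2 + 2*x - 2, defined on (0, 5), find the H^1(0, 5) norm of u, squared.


||u||_{H^1}^2 = 1219390/21

The H^1 norm (squared) on an interval (0, L) is
  ||u||_{H^1}^2 = ∫_0^L u(x)^2 dx + ∫_0^L u'(x)^2 dx.
Compute u'(x) = 6*x**2 - 2*x + 2.
Then u(x)^2 = 4*x**6 - 4*x**5 + 9*x**4 - 12*x**3 + 8*x**2 - 8*x + 4 and u'(x)^2 = 36*x**4 - 24*x**3 + 28*x**2 - 8*x + 4.
Integrate each monomial from 0 to 5 using ∫_0^5 c·x^n dx = c·5^(n+1)/(n+1):
  ∫_0^5 u(x)^2 dx = ∫_0^5 (4*x^6 - 4*x^5 + 9*x^4 - 12*x^3 + 8*x^2 - 8*x + 4) dx. Term by term:
    ∫_0^5 4*x^6 dx = 312500/7;  ∫_0^5 -4*x^5 dx = -31250/3;  ∫_0^5 9*x^4 dx = 5625;
    ∫_0^5 -12*x^3 dx = -1875;  ∫_0^5 8*x^2 dx = 1000/3;  ∫_0^5 -8*x dx = -100;
    ∫_0^5 4 dx = 20.
  Sum: 312500/7 − 31250/3 + 5625 − 1875 + 1000/3 − 100 + 20 = 802820/21.
  ∫_0^5 u'(x)^2 dx = ∫_0^5 (36*x^4 - 24*x^3 + 28*x^2 - 8*x + 4) dx. Term by term:
    ∫_0^5 36*x^4 dx = 22500;  ∫_0^5 -24*x^3 dx = -3750;  ∫_0^5 28*x^2 dx = 3500/3;
    ∫_0^5 -8*x dx = -100;  ∫_0^5 4 dx = 20.
  Sum: 22500 − 3750 + 3500/3 − 100 + 20 = 59510/3.
Adding: ||u||_{H^1}^2 = 802820/21 + 59510/3 = 1219390/21.
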